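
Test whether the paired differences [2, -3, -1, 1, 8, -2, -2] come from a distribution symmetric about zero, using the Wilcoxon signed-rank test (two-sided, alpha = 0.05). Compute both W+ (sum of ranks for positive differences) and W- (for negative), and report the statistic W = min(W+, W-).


Step 1: Drop any zero differences (none here) and take |d_i|.
|d| = [2, 3, 1, 1, 8, 2, 2]
Step 2: Midrank |d_i| (ties get averaged ranks).
ranks: |2|->4, |3|->6, |1|->1.5, |1|->1.5, |8|->7, |2|->4, |2|->4
Step 3: Attach original signs; sum ranks with positive sign and with negative sign.
W+ = 4 + 1.5 + 7 = 12.5
W- = 6 + 1.5 + 4 + 4 = 15.5
(Check: W+ + W- = 28 should equal n(n+1)/2 = 28.)
Step 4: Test statistic W = min(W+, W-) = 12.5.
Step 5: Ties in |d|, so use the tie-corrected normal approximation.
        E[W] = n(n+1)/4 = 7*8/4 = 14.
        Tie groups: |d|=1 (t=2), |d|=2 (t=3); sum(t^3 - t) = 30.
        Var[W] = n(n+1)(2n+1)/24 - sum(t^3-t)/48 = 840/24 - 30/48 = 34.375.
        z = (W - E[W]) / sqrt(Var[W]) = (12.5 - 14) / 5.8630 = -0.2558.
        Two-sided p = 2*Phi(z) = 0.798074.
Step 6: alpha = 0.05. fail to reject H0.

W+ = 12.5, W- = 15.5, W = min = 12.5, p = 0.798074, fail to reject H0.


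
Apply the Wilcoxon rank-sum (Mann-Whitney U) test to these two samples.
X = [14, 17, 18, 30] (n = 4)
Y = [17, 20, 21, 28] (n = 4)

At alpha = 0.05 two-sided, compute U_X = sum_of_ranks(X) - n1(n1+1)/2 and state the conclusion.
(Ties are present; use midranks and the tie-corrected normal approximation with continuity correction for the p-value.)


Step 1: Combine and sort all 8 observations; assign midranks.
sorted (value, group): (14,X), (17,X), (17,Y), (18,X), (20,Y), (21,Y), (28,Y), (30,X)
ranks: 14->1, 17->2.5, 17->2.5, 18->4, 20->5, 21->6, 28->7, 30->8
Step 2: Rank sum for X: R1 = 1 + 2.5 + 4 + 8 = 15.5.
Step 3: U_X = R1 - n1(n1+1)/2 = 15.5 - 4*5/2 = 15.5 - 10 = 5.5.
       U_Y = n1*n2 - U_X = 16 - 5.5 = 10.5.
Step 4: Ties are present, so use the tie-corrected normal approximation (with continuity correction) for the p-value.
Step 5: p-value = 0.561363; compare to alpha = 0.05. fail to reject H0.

U_X = 5.5, p = 0.561363, fail to reject H0 at alpha = 0.05.


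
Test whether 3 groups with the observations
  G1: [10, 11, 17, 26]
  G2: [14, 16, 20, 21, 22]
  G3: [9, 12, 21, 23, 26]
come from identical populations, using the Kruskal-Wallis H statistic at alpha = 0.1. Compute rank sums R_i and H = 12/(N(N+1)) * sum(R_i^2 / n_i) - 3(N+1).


Step 1: Combine all N = 14 observations and assign midranks.
sorted (value, group, rank): (9,G3,1), (10,G1,2), (11,G1,3), (12,G3,4), (14,G2,5), (16,G2,6), (17,G1,7), (20,G2,8), (21,G2,9.5), (21,G3,9.5), (22,G2,11), (23,G3,12), (26,G1,13.5), (26,G3,13.5)
Step 2: Sum ranks within each group.
R_1 = 25.5 (n_1 = 4)
R_2 = 39.5 (n_2 = 5)
R_3 = 40 (n_3 = 5)
Step 3: H = 12/(N(N+1)) * sum(R_i^2/n_i) - 3(N+1)
     = 12/(14*15) * (25.5^2/4 + 39.5^2/5 + 40^2/5) - 3*15
     = 0.057143 * 794.612 - 45
     = 0.406429.
Step 4: Ties present; correction factor C = 1 - 12/(14^3 - 14) = 0.995604. Corrected H = 0.406429 / 0.995604 = 0.408223.
Step 5: Under H0, H ~ chi^2(2); p-value = 0.815371.
Step 6: alpha = 0.1. fail to reject H0.

H = 0.4082, df = 2, p = 0.815371, fail to reject H0.


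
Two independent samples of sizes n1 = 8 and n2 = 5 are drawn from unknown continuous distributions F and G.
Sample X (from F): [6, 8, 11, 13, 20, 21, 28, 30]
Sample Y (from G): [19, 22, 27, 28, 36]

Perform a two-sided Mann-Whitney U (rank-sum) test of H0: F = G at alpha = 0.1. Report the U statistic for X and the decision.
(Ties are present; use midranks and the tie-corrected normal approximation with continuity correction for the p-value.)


Step 1: Combine and sort all 13 observations; assign midranks.
sorted (value, group): (6,X), (8,X), (11,X), (13,X), (19,Y), (20,X), (21,X), (22,Y), (27,Y), (28,X), (28,Y), (30,X), (36,Y)
ranks: 6->1, 8->2, 11->3, 13->4, 19->5, 20->6, 21->7, 22->8, 27->9, 28->10.5, 28->10.5, 30->12, 36->13
Step 2: Rank sum for X: R1 = 1 + 2 + 3 + 4 + 6 + 7 + 10.5 + 12 = 45.5.
Step 3: U_X = R1 - n1(n1+1)/2 = 45.5 - 8*9/2 = 45.5 - 36 = 9.5.
       U_Y = n1*n2 - U_X = 40 - 9.5 = 30.5.
Step 4: Ties are present, so use the tie-corrected normal approximation (with continuity correction) for the p-value.
Step 5: p-value = 0.142685; compare to alpha = 0.1. fail to reject H0.

U_X = 9.5, p = 0.142685, fail to reject H0 at alpha = 0.1.


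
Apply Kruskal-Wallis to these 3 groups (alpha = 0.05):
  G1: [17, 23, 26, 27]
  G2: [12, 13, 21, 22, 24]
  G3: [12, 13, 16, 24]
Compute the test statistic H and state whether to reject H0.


Step 1: Combine all N = 13 observations and assign midranks.
sorted (value, group, rank): (12,G2,1.5), (12,G3,1.5), (13,G2,3.5), (13,G3,3.5), (16,G3,5), (17,G1,6), (21,G2,7), (22,G2,8), (23,G1,9), (24,G2,10.5), (24,G3,10.5), (26,G1,12), (27,G1,13)
Step 2: Sum ranks within each group.
R_1 = 40 (n_1 = 4)
R_2 = 30.5 (n_2 = 5)
R_3 = 20.5 (n_3 = 4)
Step 3: H = 12/(N(N+1)) * sum(R_i^2/n_i) - 3(N+1)
     = 12/(13*14) * (40^2/4 + 30.5^2/5 + 20.5^2/4) - 3*14
     = 0.065934 * 691.112 - 42
     = 3.567857.
Step 4: Ties present; correction factor C = 1 - 18/(13^3 - 13) = 0.991758. Corrected H = 3.567857 / 0.991758 = 3.597507.
Step 5: Under H0, H ~ chi^2(2); p-value = 0.165505.
Step 6: alpha = 0.05. fail to reject H0.

H = 3.5975, df = 2, p = 0.165505, fail to reject H0.


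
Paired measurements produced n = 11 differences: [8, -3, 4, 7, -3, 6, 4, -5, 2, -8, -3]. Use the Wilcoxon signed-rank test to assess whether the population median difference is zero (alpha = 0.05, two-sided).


Step 1: Drop any zero differences (none here) and take |d_i|.
|d| = [8, 3, 4, 7, 3, 6, 4, 5, 2, 8, 3]
Step 2: Midrank |d_i| (ties get averaged ranks).
ranks: |8|->10.5, |3|->3, |4|->5.5, |7|->9, |3|->3, |6|->8, |4|->5.5, |5|->7, |2|->1, |8|->10.5, |3|->3
Step 3: Attach original signs; sum ranks with positive sign and with negative sign.
W+ = 10.5 + 5.5 + 9 + 8 + 5.5 + 1 = 39.5
W- = 3 + 3 + 7 + 10.5 + 3 = 26.5
(Check: W+ + W- = 66 should equal n(n+1)/2 = 66.)
Step 4: Test statistic W = min(W+, W-) = 26.5.
Step 5: Ties in |d|, so use the tie-corrected normal approximation.
        E[W] = n(n+1)/4 = 11*12/4 = 33.
        Tie groups: |d|=3 (t=3), |d|=4 (t=2), |d|=8 (t=2); sum(t^3 - t) = 36.
        Var[W] = n(n+1)(2n+1)/24 - sum(t^3-t)/48 = 3036/24 - 36/48 = 125.75.
        z = (W - E[W]) / sqrt(Var[W]) = (26.5 - 33) / 11.2138 = -0.5796.
        Two-sided p = 2*Phi(z) = 0.562157.
Step 6: alpha = 0.05. fail to reject H0.

W+ = 39.5, W- = 26.5, W = min = 26.5, p = 0.562157, fail to reject H0.


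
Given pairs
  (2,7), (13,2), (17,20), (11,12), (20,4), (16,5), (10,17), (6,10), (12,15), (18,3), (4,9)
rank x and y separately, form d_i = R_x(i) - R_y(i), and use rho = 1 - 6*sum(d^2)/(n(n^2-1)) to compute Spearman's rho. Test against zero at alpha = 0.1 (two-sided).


Step 1: Rank x and y separately (midranks; no ties here).
rank(x): 2->1, 13->7, 17->9, 11->5, 20->11, 16->8, 10->4, 6->3, 12->6, 18->10, 4->2
rank(y): 7->5, 2->1, 20->11, 12->8, 4->3, 5->4, 17->10, 10->7, 15->9, 3->2, 9->6
Step 2: d_i = R_x(i) - R_y(i); compute d_i^2.
  (1-5)^2=16, (7-1)^2=36, (9-11)^2=4, (5-8)^2=9, (11-3)^2=64, (8-4)^2=16, (4-10)^2=36, (3-7)^2=16, (6-9)^2=9, (10-2)^2=64, (2-6)^2=16
sum(d^2) = 286.
Step 3: rho = 1 - 6*286 / (11*(11^2 - 1)) = 1 - 1716/1320 = -0.300000.
Step 4: Under H0, t = rho * sqrt((n-2)/(1-rho^2)) = -0.9435 ~ t(9).
Step 5: Two-sided p-value from the t-distribution with 9 df = 0.370083.
Step 6: alpha = 0.1. fail to reject H0.

rho = -0.3000, p = 0.370083, fail to reject H0 at alpha = 0.1.


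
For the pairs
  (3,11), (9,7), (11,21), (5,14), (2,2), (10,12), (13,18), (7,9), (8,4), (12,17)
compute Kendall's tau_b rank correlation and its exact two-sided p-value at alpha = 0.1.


Step 1: Enumerate the 45 unordered pairs (i,j) with i<j and classify each by sign(x_j-x_i) * sign(y_j-y_i).
  (1,2):dx=+6,dy=-4->D; (1,3):dx=+8,dy=+10->C; (1,4):dx=+2,dy=+3->C; (1,5):dx=-1,dy=-9->C
  (1,6):dx=+7,dy=+1->C; (1,7):dx=+10,dy=+7->C; (1,8):dx=+4,dy=-2->D; (1,9):dx=+5,dy=-7->D
  (1,10):dx=+9,dy=+6->C; (2,3):dx=+2,dy=+14->C; (2,4):dx=-4,dy=+7->D; (2,5):dx=-7,dy=-5->C
  (2,6):dx=+1,dy=+5->C; (2,7):dx=+4,dy=+11->C; (2,8):dx=-2,dy=+2->D; (2,9):dx=-1,dy=-3->C
  (2,10):dx=+3,dy=+10->C; (3,4):dx=-6,dy=-7->C; (3,5):dx=-9,dy=-19->C; (3,6):dx=-1,dy=-9->C
  (3,7):dx=+2,dy=-3->D; (3,8):dx=-4,dy=-12->C; (3,9):dx=-3,dy=-17->C; (3,10):dx=+1,dy=-4->D
  (4,5):dx=-3,dy=-12->C; (4,6):dx=+5,dy=-2->D; (4,7):dx=+8,dy=+4->C; (4,8):dx=+2,dy=-5->D
  (4,9):dx=+3,dy=-10->D; (4,10):dx=+7,dy=+3->C; (5,6):dx=+8,dy=+10->C; (5,7):dx=+11,dy=+16->C
  (5,8):dx=+5,dy=+7->C; (5,9):dx=+6,dy=+2->C; (5,10):dx=+10,dy=+15->C; (6,7):dx=+3,dy=+6->C
  (6,8):dx=-3,dy=-3->C; (6,9):dx=-2,dy=-8->C; (6,10):dx=+2,dy=+5->C; (7,8):dx=-6,dy=-9->C
  (7,9):dx=-5,dy=-14->C; (7,10):dx=-1,dy=-1->C; (8,9):dx=+1,dy=-5->D; (8,10):dx=+5,dy=+8->C
  (9,10):dx=+4,dy=+13->C
Step 2: C = 34, D = 11, total pairs = 45.
Step 3: tau = (C - D)/(n(n-1)/2) = (34 - 11)/45 = 0.511111.
Step 4: Exact two-sided p-value (enumerate n! = 3628800 permutations of y under H0): p = 0.046623.
Step 5: alpha = 0.1. reject H0.

tau_b = 0.5111 (C=34, D=11), p = 0.046623, reject H0.


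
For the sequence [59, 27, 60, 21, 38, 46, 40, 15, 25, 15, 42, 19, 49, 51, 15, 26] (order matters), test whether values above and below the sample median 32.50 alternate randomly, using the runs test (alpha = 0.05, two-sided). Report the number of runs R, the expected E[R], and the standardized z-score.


Step 1: Compute median = 32.50; label A = above, B = below.
Labels in order: ABABAAABBBABAABB  (n_A = 8, n_B = 8)
Step 2: Count runs R = 10.
Step 3: Under H0 (random ordering), E[R] = 2*n_A*n_B/(n_A+n_B) + 1 = 2*8*8/16 + 1 = 9.0000.
        Var[R] = 2*n_A*n_B*(2*n_A*n_B - n_A - n_B) / ((n_A+n_B)^2 * (n_A+n_B-1)) = 14336/3840 = 3.7333.
        SD[R] = 1.9322.
Step 4: Continuity-corrected z = (R - 0.5 - E[R]) / SD[R] = (10 - 0.5 - 9.0000) / 1.9322 = 0.2588.
Step 5: Two-sided p-value via normal approximation = 2*(1 - Phi(|z|)) = 0.795809.
Step 6: alpha = 0.05. fail to reject H0.

R = 10, z = 0.2588, p = 0.795809, fail to reject H0.


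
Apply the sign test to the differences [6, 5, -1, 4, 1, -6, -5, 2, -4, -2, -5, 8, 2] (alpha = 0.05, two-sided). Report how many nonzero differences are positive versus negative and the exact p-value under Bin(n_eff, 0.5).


Step 1: Discard zero differences. Original n = 13; n_eff = number of nonzero differences = 13.
Nonzero differences (with sign): +6, +5, -1, +4, +1, -6, -5, +2, -4, -2, -5, +8, +2
Step 2: Count signs: positive = 7, negative = 6.
Step 3: Under H0: P(positive) = 0.5, so the number of positives S ~ Bin(13, 0.5).
Step 4: Two-sided exact p-value = sum of Bin(13,0.5) probabilities at or below the observed probability = 1.000000.
Step 5: alpha = 0.05. fail to reject H0.

n_eff = 13, pos = 7, neg = 6, p = 1.000000, fail to reject H0.


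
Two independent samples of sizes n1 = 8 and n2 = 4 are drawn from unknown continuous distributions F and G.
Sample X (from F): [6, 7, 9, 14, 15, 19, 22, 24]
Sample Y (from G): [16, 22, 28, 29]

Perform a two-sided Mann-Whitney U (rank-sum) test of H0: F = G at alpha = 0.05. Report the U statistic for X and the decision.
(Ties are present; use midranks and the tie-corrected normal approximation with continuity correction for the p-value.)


Step 1: Combine and sort all 12 observations; assign midranks.
sorted (value, group): (6,X), (7,X), (9,X), (14,X), (15,X), (16,Y), (19,X), (22,X), (22,Y), (24,X), (28,Y), (29,Y)
ranks: 6->1, 7->2, 9->3, 14->4, 15->5, 16->6, 19->7, 22->8.5, 22->8.5, 24->10, 28->11, 29->12
Step 2: Rank sum for X: R1 = 1 + 2 + 3 + 4 + 5 + 7 + 8.5 + 10 = 40.5.
Step 3: U_X = R1 - n1(n1+1)/2 = 40.5 - 8*9/2 = 40.5 - 36 = 4.5.
       U_Y = n1*n2 - U_X = 32 - 4.5 = 27.5.
Step 4: Ties are present, so use the tie-corrected normal approximation (with continuity correction) for the p-value.
Step 5: p-value = 0.061271; compare to alpha = 0.05. fail to reject H0.

U_X = 4.5, p = 0.061271, fail to reject H0 at alpha = 0.05.


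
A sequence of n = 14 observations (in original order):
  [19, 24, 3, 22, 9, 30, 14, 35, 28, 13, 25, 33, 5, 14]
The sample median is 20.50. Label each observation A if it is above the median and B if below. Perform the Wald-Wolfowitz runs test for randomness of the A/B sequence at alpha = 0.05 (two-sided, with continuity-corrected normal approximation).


Step 1: Compute median = 20.50; label A = above, B = below.
Labels in order: BABABABAABAABB  (n_A = 7, n_B = 7)
Step 2: Count runs R = 11.
Step 3: Under H0 (random ordering), E[R] = 2*n_A*n_B/(n_A+n_B) + 1 = 2*7*7/14 + 1 = 8.0000.
        Var[R] = 2*n_A*n_B*(2*n_A*n_B - n_A - n_B) / ((n_A+n_B)^2 * (n_A+n_B-1)) = 8232/2548 = 3.2308.
        SD[R] = 1.7974.
Step 4: Continuity-corrected z = (R - 0.5 - E[R]) / SD[R] = (11 - 0.5 - 8.0000) / 1.7974 = 1.3909.
Step 5: Two-sided p-value via normal approximation = 2*(1 - Phi(|z|)) = 0.164264.
Step 6: alpha = 0.05. fail to reject H0.

R = 11, z = 1.3909, p = 0.164264, fail to reject H0.


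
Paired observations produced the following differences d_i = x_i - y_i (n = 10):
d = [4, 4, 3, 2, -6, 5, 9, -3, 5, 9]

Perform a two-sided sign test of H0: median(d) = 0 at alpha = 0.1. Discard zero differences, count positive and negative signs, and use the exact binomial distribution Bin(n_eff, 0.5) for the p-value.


Step 1: Discard zero differences. Original n = 10; n_eff = number of nonzero differences = 10.
Nonzero differences (with sign): +4, +4, +3, +2, -6, +5, +9, -3, +5, +9
Step 2: Count signs: positive = 8, negative = 2.
Step 3: Under H0: P(positive) = 0.5, so the number of positives S ~ Bin(10, 0.5).
Step 4: Two-sided exact p-value = sum of Bin(10,0.5) probabilities at or below the observed probability = 0.109375.
Step 5: alpha = 0.1. fail to reject H0.

n_eff = 10, pos = 8, neg = 2, p = 0.109375, fail to reject H0.


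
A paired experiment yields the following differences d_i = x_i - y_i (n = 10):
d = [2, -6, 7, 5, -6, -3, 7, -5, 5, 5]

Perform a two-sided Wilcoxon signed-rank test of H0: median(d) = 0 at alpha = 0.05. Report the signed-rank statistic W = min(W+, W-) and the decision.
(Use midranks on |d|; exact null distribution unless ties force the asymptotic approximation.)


Step 1: Drop any zero differences (none here) and take |d_i|.
|d| = [2, 6, 7, 5, 6, 3, 7, 5, 5, 5]
Step 2: Midrank |d_i| (ties get averaged ranks).
ranks: |2|->1, |6|->7.5, |7|->9.5, |5|->4.5, |6|->7.5, |3|->2, |7|->9.5, |5|->4.5, |5|->4.5, |5|->4.5
Step 3: Attach original signs; sum ranks with positive sign and with negative sign.
W+ = 1 + 9.5 + 4.5 + 9.5 + 4.5 + 4.5 = 33.5
W- = 7.5 + 7.5 + 2 + 4.5 = 21.5
(Check: W+ + W- = 55 should equal n(n+1)/2 = 55.)
Step 4: Test statistic W = min(W+, W-) = 21.5.
Step 5: Ties in |d|, so use the tie-corrected normal approximation.
        E[W] = n(n+1)/4 = 10*11/4 = 27.5.
        Tie groups: |d|=5 (t=4), |d|=6 (t=2), |d|=7 (t=2); sum(t^3 - t) = 72.
        Var[W] = n(n+1)(2n+1)/24 - sum(t^3-t)/48 = 2310/24 - 72/48 = 94.75.
        z = (W - E[W]) / sqrt(Var[W]) = (21.5 - 27.5) / 9.7340 = -0.6164.
        Two-sided p = 2*Phi(z) = 0.537631.
Step 6: alpha = 0.05. fail to reject H0.

W+ = 33.5, W- = 21.5, W = min = 21.5, p = 0.537631, fail to reject H0.


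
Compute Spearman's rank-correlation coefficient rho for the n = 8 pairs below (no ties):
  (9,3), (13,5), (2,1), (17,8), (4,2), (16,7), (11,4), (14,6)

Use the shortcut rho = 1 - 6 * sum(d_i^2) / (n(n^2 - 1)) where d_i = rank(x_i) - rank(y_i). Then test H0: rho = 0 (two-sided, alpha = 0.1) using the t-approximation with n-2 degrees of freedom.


Step 1: Rank x and y separately (midranks; no ties here).
rank(x): 9->3, 13->5, 2->1, 17->8, 4->2, 16->7, 11->4, 14->6
rank(y): 3->3, 5->5, 1->1, 8->8, 2->2, 7->7, 4->4, 6->6
Step 2: d_i = R_x(i) - R_y(i); compute d_i^2.
  (3-3)^2=0, (5-5)^2=0, (1-1)^2=0, (8-8)^2=0, (2-2)^2=0, (7-7)^2=0, (4-4)^2=0, (6-6)^2=0
sum(d^2) = 0.
Step 3: rho = 1 - 6*0 / (8*(8^2 - 1)) = 1 - 0/504 = 1.000000.
Step 5: Two-sided p-value from the t-distribution with 6 df = 0.000000.
Step 6: alpha = 0.1. reject H0.

rho = 1.0000, p = 0.000000, reject H0 at alpha = 0.1.


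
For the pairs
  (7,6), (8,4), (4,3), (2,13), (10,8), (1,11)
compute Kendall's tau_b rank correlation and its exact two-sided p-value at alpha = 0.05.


Step 1: Enumerate the 15 unordered pairs (i,j) with i<j and classify each by sign(x_j-x_i) * sign(y_j-y_i).
  (1,2):dx=+1,dy=-2->D; (1,3):dx=-3,dy=-3->C; (1,4):dx=-5,dy=+7->D; (1,5):dx=+3,dy=+2->C
  (1,6):dx=-6,dy=+5->D; (2,3):dx=-4,dy=-1->C; (2,4):dx=-6,dy=+9->D; (2,5):dx=+2,dy=+4->C
  (2,6):dx=-7,dy=+7->D; (3,4):dx=-2,dy=+10->D; (3,5):dx=+6,dy=+5->C; (3,6):dx=-3,dy=+8->D
  (4,5):dx=+8,dy=-5->D; (4,6):dx=-1,dy=-2->C; (5,6):dx=-9,dy=+3->D
Step 2: C = 6, D = 9, total pairs = 15.
Step 3: tau = (C - D)/(n(n-1)/2) = (6 - 9)/15 = -0.200000.
Step 4: Exact two-sided p-value (enumerate n! = 720 permutations of y under H0): p = 0.719444.
Step 5: alpha = 0.05. fail to reject H0.

tau_b = -0.2000 (C=6, D=9), p = 0.719444, fail to reject H0.


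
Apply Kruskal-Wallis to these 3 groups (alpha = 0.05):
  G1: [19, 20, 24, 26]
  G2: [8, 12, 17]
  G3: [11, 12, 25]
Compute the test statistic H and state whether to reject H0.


Step 1: Combine all N = 10 observations and assign midranks.
sorted (value, group, rank): (8,G2,1), (11,G3,2), (12,G2,3.5), (12,G3,3.5), (17,G2,5), (19,G1,6), (20,G1,7), (24,G1,8), (25,G3,9), (26,G1,10)
Step 2: Sum ranks within each group.
R_1 = 31 (n_1 = 4)
R_2 = 9.5 (n_2 = 3)
R_3 = 14.5 (n_3 = 3)
Step 3: H = 12/(N(N+1)) * sum(R_i^2/n_i) - 3(N+1)
     = 12/(10*11) * (31^2/4 + 9.5^2/3 + 14.5^2/3) - 3*11
     = 0.109091 * 340.417 - 33
     = 4.136364.
Step 4: Ties present; correction factor C = 1 - 6/(10^3 - 10) = 0.993939. Corrected H = 4.136364 / 0.993939 = 4.161585.
Step 5: Under H0, H ~ chi^2(2); p-value = 0.124831.
Step 6: alpha = 0.05. fail to reject H0.

H = 4.1616, df = 2, p = 0.124831, fail to reject H0.


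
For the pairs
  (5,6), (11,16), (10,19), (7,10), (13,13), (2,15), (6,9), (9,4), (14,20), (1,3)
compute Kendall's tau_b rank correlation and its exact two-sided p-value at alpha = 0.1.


Step 1: Enumerate the 45 unordered pairs (i,j) with i<j and classify each by sign(x_j-x_i) * sign(y_j-y_i).
  (1,2):dx=+6,dy=+10->C; (1,3):dx=+5,dy=+13->C; (1,4):dx=+2,dy=+4->C; (1,5):dx=+8,dy=+7->C
  (1,6):dx=-3,dy=+9->D; (1,7):dx=+1,dy=+3->C; (1,8):dx=+4,dy=-2->D; (1,9):dx=+9,dy=+14->C
  (1,10):dx=-4,dy=-3->C; (2,3):dx=-1,dy=+3->D; (2,4):dx=-4,dy=-6->C; (2,5):dx=+2,dy=-3->D
  (2,6):dx=-9,dy=-1->C; (2,7):dx=-5,dy=-7->C; (2,8):dx=-2,dy=-12->C; (2,9):dx=+3,dy=+4->C
  (2,10):dx=-10,dy=-13->C; (3,4):dx=-3,dy=-9->C; (3,5):dx=+3,dy=-6->D; (3,6):dx=-8,dy=-4->C
  (3,7):dx=-4,dy=-10->C; (3,8):dx=-1,dy=-15->C; (3,9):dx=+4,dy=+1->C; (3,10):dx=-9,dy=-16->C
  (4,5):dx=+6,dy=+3->C; (4,6):dx=-5,dy=+5->D; (4,7):dx=-1,dy=-1->C; (4,8):dx=+2,dy=-6->D
  (4,9):dx=+7,dy=+10->C; (4,10):dx=-6,dy=-7->C; (5,6):dx=-11,dy=+2->D; (5,7):dx=-7,dy=-4->C
  (5,8):dx=-4,dy=-9->C; (5,9):dx=+1,dy=+7->C; (5,10):dx=-12,dy=-10->C; (6,7):dx=+4,dy=-6->D
  (6,8):dx=+7,dy=-11->D; (6,9):dx=+12,dy=+5->C; (6,10):dx=-1,dy=-12->C; (7,8):dx=+3,dy=-5->D
  (7,9):dx=+8,dy=+11->C; (7,10):dx=-5,dy=-6->C; (8,9):dx=+5,dy=+16->C; (8,10):dx=-8,dy=-1->C
  (9,10):dx=-13,dy=-17->C
Step 2: C = 34, D = 11, total pairs = 45.
Step 3: tau = (C - D)/(n(n-1)/2) = (34 - 11)/45 = 0.511111.
Step 4: Exact two-sided p-value (enumerate n! = 3628800 permutations of y under H0): p = 0.046623.
Step 5: alpha = 0.1. reject H0.

tau_b = 0.5111 (C=34, D=11), p = 0.046623, reject H0.


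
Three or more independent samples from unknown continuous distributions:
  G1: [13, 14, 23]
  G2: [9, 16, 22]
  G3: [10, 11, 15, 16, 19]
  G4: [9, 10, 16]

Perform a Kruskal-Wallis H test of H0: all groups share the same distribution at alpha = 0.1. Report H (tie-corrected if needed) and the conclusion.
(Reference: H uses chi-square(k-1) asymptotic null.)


Step 1: Combine all N = 14 observations and assign midranks.
sorted (value, group, rank): (9,G2,1.5), (9,G4,1.5), (10,G3,3.5), (10,G4,3.5), (11,G3,5), (13,G1,6), (14,G1,7), (15,G3,8), (16,G2,10), (16,G3,10), (16,G4,10), (19,G3,12), (22,G2,13), (23,G1,14)
Step 2: Sum ranks within each group.
R_1 = 27 (n_1 = 3)
R_2 = 24.5 (n_2 = 3)
R_3 = 38.5 (n_3 = 5)
R_4 = 15 (n_4 = 3)
Step 3: H = 12/(N(N+1)) * sum(R_i^2/n_i) - 3(N+1)
     = 12/(14*15) * (27^2/3 + 24.5^2/3 + 38.5^2/5 + 15^2/3) - 3*15
     = 0.057143 * 814.533 - 45
     = 1.544762.
Step 4: Ties present; correction factor C = 1 - 36/(14^3 - 14) = 0.986813. Corrected H = 1.544762 / 0.986813 = 1.565405.
Step 5: Under H0, H ~ chi^2(3); p-value = 0.667259.
Step 6: alpha = 0.1. fail to reject H0.

H = 1.5654, df = 3, p = 0.667259, fail to reject H0.


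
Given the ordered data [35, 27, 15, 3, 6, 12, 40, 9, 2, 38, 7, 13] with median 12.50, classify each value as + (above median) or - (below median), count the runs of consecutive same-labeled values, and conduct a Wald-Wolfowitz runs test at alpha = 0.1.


Step 1: Compute median = 12.50; label A = above, B = below.
Labels in order: AAABBBABBABA  (n_A = 6, n_B = 6)
Step 2: Count runs R = 7.
Step 3: Under H0 (random ordering), E[R] = 2*n_A*n_B/(n_A+n_B) + 1 = 2*6*6/12 + 1 = 7.0000.
        Var[R] = 2*n_A*n_B*(2*n_A*n_B - n_A - n_B) / ((n_A+n_B)^2 * (n_A+n_B-1)) = 4320/1584 = 2.7273.
        SD[R] = 1.6514.
Step 4: R = E[R], so z = 0 with no continuity correction.
Step 5: Two-sided p-value via normal approximation = 2*(1 - Phi(|z|)) = 1.000000.
Step 6: alpha = 0.1. fail to reject H0.

R = 7, z = 0.0000, p = 1.000000, fail to reject H0.


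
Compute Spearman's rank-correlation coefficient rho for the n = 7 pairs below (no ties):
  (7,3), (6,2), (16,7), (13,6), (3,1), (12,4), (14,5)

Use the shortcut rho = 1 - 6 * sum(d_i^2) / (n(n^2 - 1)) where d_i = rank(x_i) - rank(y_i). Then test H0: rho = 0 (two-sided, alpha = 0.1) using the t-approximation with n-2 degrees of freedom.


Step 1: Rank x and y separately (midranks; no ties here).
rank(x): 7->3, 6->2, 16->7, 13->5, 3->1, 12->4, 14->6
rank(y): 3->3, 2->2, 7->7, 6->6, 1->1, 4->4, 5->5
Step 2: d_i = R_x(i) - R_y(i); compute d_i^2.
  (3-3)^2=0, (2-2)^2=0, (7-7)^2=0, (5-6)^2=1, (1-1)^2=0, (4-4)^2=0, (6-5)^2=1
sum(d^2) = 2.
Step 3: rho = 1 - 6*2 / (7*(7^2 - 1)) = 1 - 12/336 = 0.964286.
Step 4: Under H0, t = rho * sqrt((n-2)/(1-rho^2)) = 8.1408 ~ t(5).
Step 5: Two-sided p-value from the t-distribution with 5 df = 0.000454.
Step 6: alpha = 0.1. reject H0.

rho = 0.9643, p = 0.000454, reject H0 at alpha = 0.1.


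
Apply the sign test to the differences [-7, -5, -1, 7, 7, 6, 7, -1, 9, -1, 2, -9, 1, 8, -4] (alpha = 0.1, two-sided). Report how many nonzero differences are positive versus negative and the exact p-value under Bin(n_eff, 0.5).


Step 1: Discard zero differences. Original n = 15; n_eff = number of nonzero differences = 15.
Nonzero differences (with sign): -7, -5, -1, +7, +7, +6, +7, -1, +9, -1, +2, -9, +1, +8, -4
Step 2: Count signs: positive = 8, negative = 7.
Step 3: Under H0: P(positive) = 0.5, so the number of positives S ~ Bin(15, 0.5).
Step 4: Two-sided exact p-value = sum of Bin(15,0.5) probabilities at or below the observed probability = 1.000000.
Step 5: alpha = 0.1. fail to reject H0.

n_eff = 15, pos = 8, neg = 7, p = 1.000000, fail to reject H0.


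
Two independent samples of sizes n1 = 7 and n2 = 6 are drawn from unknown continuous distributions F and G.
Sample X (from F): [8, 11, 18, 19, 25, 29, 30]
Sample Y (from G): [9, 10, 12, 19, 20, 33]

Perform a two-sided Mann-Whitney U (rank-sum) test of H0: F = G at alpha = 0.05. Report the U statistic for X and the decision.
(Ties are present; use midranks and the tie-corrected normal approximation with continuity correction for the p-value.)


Step 1: Combine and sort all 13 observations; assign midranks.
sorted (value, group): (8,X), (9,Y), (10,Y), (11,X), (12,Y), (18,X), (19,X), (19,Y), (20,Y), (25,X), (29,X), (30,X), (33,Y)
ranks: 8->1, 9->2, 10->3, 11->4, 12->5, 18->6, 19->7.5, 19->7.5, 20->9, 25->10, 29->11, 30->12, 33->13
Step 2: Rank sum for X: R1 = 1 + 4 + 6 + 7.5 + 10 + 11 + 12 = 51.5.
Step 3: U_X = R1 - n1(n1+1)/2 = 51.5 - 7*8/2 = 51.5 - 28 = 23.5.
       U_Y = n1*n2 - U_X = 42 - 23.5 = 18.5.
Step 4: Ties are present, so use the tie-corrected normal approximation (with continuity correction) for the p-value.
Step 5: p-value = 0.774796; compare to alpha = 0.05. fail to reject H0.

U_X = 23.5, p = 0.774796, fail to reject H0 at alpha = 0.05.


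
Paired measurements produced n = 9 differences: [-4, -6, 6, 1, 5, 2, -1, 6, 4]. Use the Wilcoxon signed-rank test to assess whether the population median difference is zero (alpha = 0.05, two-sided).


Step 1: Drop any zero differences (none here) and take |d_i|.
|d| = [4, 6, 6, 1, 5, 2, 1, 6, 4]
Step 2: Midrank |d_i| (ties get averaged ranks).
ranks: |4|->4.5, |6|->8, |6|->8, |1|->1.5, |5|->6, |2|->3, |1|->1.5, |6|->8, |4|->4.5
Step 3: Attach original signs; sum ranks with positive sign and with negative sign.
W+ = 8 + 1.5 + 6 + 3 + 8 + 4.5 = 31
W- = 4.5 + 8 + 1.5 = 14
(Check: W+ + W- = 45 should equal n(n+1)/2 = 45.)
Step 4: Test statistic W = min(W+, W-) = 14.
Step 5: Ties in |d|, so use the tie-corrected normal approximation.
        E[W] = n(n+1)/4 = 9*10/4 = 22.5.
        Tie groups: |d|=1 (t=2), |d|=4 (t=2), |d|=6 (t=3); sum(t^3 - t) = 36.
        Var[W] = n(n+1)(2n+1)/24 - sum(t^3-t)/48 = 1710/24 - 36/48 = 70.5.
        z = (W - E[W]) / sqrt(Var[W]) = (14 - 22.5) / 8.3964 = -1.0123.
        Two-sided p = 2*Phi(z) = 0.311378.
Step 6: alpha = 0.05. fail to reject H0.

W+ = 31, W- = 14, W = min = 14, p = 0.311378, fail to reject H0.


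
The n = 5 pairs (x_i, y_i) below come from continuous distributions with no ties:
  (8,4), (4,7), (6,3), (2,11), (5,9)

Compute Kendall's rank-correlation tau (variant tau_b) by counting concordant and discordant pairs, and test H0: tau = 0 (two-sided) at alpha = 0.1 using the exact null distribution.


Step 1: Enumerate the 10 unordered pairs (i,j) with i<j and classify each by sign(x_j-x_i) * sign(y_j-y_i).
  (1,2):dx=-4,dy=+3->D; (1,3):dx=-2,dy=-1->C; (1,4):dx=-6,dy=+7->D; (1,5):dx=-3,dy=+5->D
  (2,3):dx=+2,dy=-4->D; (2,4):dx=-2,dy=+4->D; (2,5):dx=+1,dy=+2->C; (3,4):dx=-4,dy=+8->D
  (3,5):dx=-1,dy=+6->D; (4,5):dx=+3,dy=-2->D
Step 2: C = 2, D = 8, total pairs = 10.
Step 3: tau = (C - D)/(n(n-1)/2) = (2 - 8)/10 = -0.600000.
Step 4: Exact two-sided p-value (enumerate n! = 120 permutations of y under H0): p = 0.233333.
Step 5: alpha = 0.1. fail to reject H0.

tau_b = -0.6000 (C=2, D=8), p = 0.233333, fail to reject H0.


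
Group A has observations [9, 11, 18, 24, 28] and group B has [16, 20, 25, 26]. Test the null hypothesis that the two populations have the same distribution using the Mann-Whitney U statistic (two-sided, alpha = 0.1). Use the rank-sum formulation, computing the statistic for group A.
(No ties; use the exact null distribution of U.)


Step 1: Combine and sort all 9 observations; assign midranks.
sorted (value, group): (9,X), (11,X), (16,Y), (18,X), (20,Y), (24,X), (25,Y), (26,Y), (28,X)
ranks: 9->1, 11->2, 16->3, 18->4, 20->5, 24->6, 25->7, 26->8, 28->9
Step 2: Rank sum for X: R1 = 1 + 2 + 4 + 6 + 9 = 22.
Step 3: U_X = R1 - n1(n1+1)/2 = 22 - 5*6/2 = 22 - 15 = 7.
       U_Y = n1*n2 - U_X = 20 - 7 = 13.
Step 4: No ties, so the exact null distribution of U (based on enumerating the C(9,5) = 126 equally likely rank assignments) gives the two-sided p-value.
Step 5: p-value = 0.555556; compare to alpha = 0.1. fail to reject H0.

U_X = 7, p = 0.555556, fail to reject H0 at alpha = 0.1.


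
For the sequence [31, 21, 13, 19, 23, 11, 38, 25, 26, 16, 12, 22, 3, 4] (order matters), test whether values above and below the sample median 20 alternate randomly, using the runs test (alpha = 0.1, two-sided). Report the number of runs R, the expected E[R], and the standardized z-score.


Step 1: Compute median = 20; label A = above, B = below.
Labels in order: AABBABAAABBABB  (n_A = 7, n_B = 7)
Step 2: Count runs R = 8.
Step 3: Under H0 (random ordering), E[R] = 2*n_A*n_B/(n_A+n_B) + 1 = 2*7*7/14 + 1 = 8.0000.
        Var[R] = 2*n_A*n_B*(2*n_A*n_B - n_A - n_B) / ((n_A+n_B)^2 * (n_A+n_B-1)) = 8232/2548 = 3.2308.
        SD[R] = 1.7974.
Step 4: R = E[R], so z = 0 with no continuity correction.
Step 5: Two-sided p-value via normal approximation = 2*(1 - Phi(|z|)) = 1.000000.
Step 6: alpha = 0.1. fail to reject H0.

R = 8, z = 0.0000, p = 1.000000, fail to reject H0.


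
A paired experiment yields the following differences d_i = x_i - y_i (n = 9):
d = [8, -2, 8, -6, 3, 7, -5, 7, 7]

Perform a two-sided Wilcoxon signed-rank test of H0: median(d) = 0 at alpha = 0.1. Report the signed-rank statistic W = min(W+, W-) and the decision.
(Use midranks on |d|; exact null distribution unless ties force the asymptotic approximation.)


Step 1: Drop any zero differences (none here) and take |d_i|.
|d| = [8, 2, 8, 6, 3, 7, 5, 7, 7]
Step 2: Midrank |d_i| (ties get averaged ranks).
ranks: |8|->8.5, |2|->1, |8|->8.5, |6|->4, |3|->2, |7|->6, |5|->3, |7|->6, |7|->6
Step 3: Attach original signs; sum ranks with positive sign and with negative sign.
W+ = 8.5 + 8.5 + 2 + 6 + 6 + 6 = 37
W- = 1 + 4 + 3 = 8
(Check: W+ + W- = 45 should equal n(n+1)/2 = 45.)
Step 4: Test statistic W = min(W+, W-) = 8.
Step 5: Ties in |d|, so use the tie-corrected normal approximation.
        E[W] = n(n+1)/4 = 9*10/4 = 22.5.
        Tie groups: |d|=7 (t=3), |d|=8 (t=2); sum(t^3 - t) = 30.
        Var[W] = n(n+1)(2n+1)/24 - sum(t^3-t)/48 = 1710/24 - 30/48 = 70.625.
        z = (W - E[W]) / sqrt(Var[W]) = (8 - 22.5) / 8.4039 = -1.7254.
        Two-sided p = 2*Phi(z) = 0.084456.
Step 6: alpha = 0.1. reject H0.

W+ = 37, W- = 8, W = min = 8, p = 0.084456, reject H0.


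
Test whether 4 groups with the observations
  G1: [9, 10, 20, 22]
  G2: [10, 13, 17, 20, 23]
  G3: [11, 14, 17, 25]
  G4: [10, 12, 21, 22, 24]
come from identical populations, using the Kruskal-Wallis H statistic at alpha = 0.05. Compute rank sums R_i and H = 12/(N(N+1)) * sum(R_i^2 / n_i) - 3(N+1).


Step 1: Combine all N = 18 observations and assign midranks.
sorted (value, group, rank): (9,G1,1), (10,G1,3), (10,G2,3), (10,G4,3), (11,G3,5), (12,G4,6), (13,G2,7), (14,G3,8), (17,G2,9.5), (17,G3,9.5), (20,G1,11.5), (20,G2,11.5), (21,G4,13), (22,G1,14.5), (22,G4,14.5), (23,G2,16), (24,G4,17), (25,G3,18)
Step 2: Sum ranks within each group.
R_1 = 30 (n_1 = 4)
R_2 = 47 (n_2 = 5)
R_3 = 40.5 (n_3 = 4)
R_4 = 53.5 (n_4 = 5)
Step 3: H = 12/(N(N+1)) * sum(R_i^2/n_i) - 3(N+1)
     = 12/(18*19) * (30^2/4 + 47^2/5 + 40.5^2/4 + 53.5^2/5) - 3*19
     = 0.035088 * 1649.31 - 57
     = 0.870614.
Step 4: Ties present; correction factor C = 1 - 42/(18^3 - 18) = 0.992776. Corrected H = 0.870614 / 0.992776 = 0.876949.
Step 5: Under H0, H ~ chi^2(3); p-value = 0.830987.
Step 6: alpha = 0.05. fail to reject H0.

H = 0.8769, df = 3, p = 0.830987, fail to reject H0.


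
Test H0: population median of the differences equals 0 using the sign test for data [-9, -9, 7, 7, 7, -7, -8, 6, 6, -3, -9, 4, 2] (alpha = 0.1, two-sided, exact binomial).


Step 1: Discard zero differences. Original n = 13; n_eff = number of nonzero differences = 13.
Nonzero differences (with sign): -9, -9, +7, +7, +7, -7, -8, +6, +6, -3, -9, +4, +2
Step 2: Count signs: positive = 7, negative = 6.
Step 3: Under H0: P(positive) = 0.5, so the number of positives S ~ Bin(13, 0.5).
Step 4: Two-sided exact p-value = sum of Bin(13,0.5) probabilities at or below the observed probability = 1.000000.
Step 5: alpha = 0.1. fail to reject H0.

n_eff = 13, pos = 7, neg = 6, p = 1.000000, fail to reject H0.


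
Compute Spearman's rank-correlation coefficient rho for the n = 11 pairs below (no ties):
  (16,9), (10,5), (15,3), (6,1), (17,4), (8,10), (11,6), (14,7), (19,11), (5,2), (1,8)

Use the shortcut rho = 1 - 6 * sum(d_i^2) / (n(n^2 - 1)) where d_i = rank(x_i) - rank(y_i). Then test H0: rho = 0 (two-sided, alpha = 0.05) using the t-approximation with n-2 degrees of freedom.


Step 1: Rank x and y separately (midranks; no ties here).
rank(x): 16->9, 10->5, 15->8, 6->3, 17->10, 8->4, 11->6, 14->7, 19->11, 5->2, 1->1
rank(y): 9->9, 5->5, 3->3, 1->1, 4->4, 10->10, 6->6, 7->7, 11->11, 2->2, 8->8
Step 2: d_i = R_x(i) - R_y(i); compute d_i^2.
  (9-9)^2=0, (5-5)^2=0, (8-3)^2=25, (3-1)^2=4, (10-4)^2=36, (4-10)^2=36, (6-6)^2=0, (7-7)^2=0, (11-11)^2=0, (2-2)^2=0, (1-8)^2=49
sum(d^2) = 150.
Step 3: rho = 1 - 6*150 / (11*(11^2 - 1)) = 1 - 900/1320 = 0.318182.
Step 4: Under H0, t = rho * sqrt((n-2)/(1-rho^2)) = 1.0069 ~ t(9).
Step 5: Two-sided p-value from the t-distribution with 9 df = 0.340298.
Step 6: alpha = 0.05. fail to reject H0.

rho = 0.3182, p = 0.340298, fail to reject H0 at alpha = 0.05.


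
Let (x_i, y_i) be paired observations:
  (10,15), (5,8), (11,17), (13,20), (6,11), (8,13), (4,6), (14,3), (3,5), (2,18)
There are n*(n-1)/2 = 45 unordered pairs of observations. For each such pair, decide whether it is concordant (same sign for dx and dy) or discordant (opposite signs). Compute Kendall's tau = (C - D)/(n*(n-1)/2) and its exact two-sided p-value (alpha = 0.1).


Step 1: Enumerate the 45 unordered pairs (i,j) with i<j and classify each by sign(x_j-x_i) * sign(y_j-y_i).
  (1,2):dx=-5,dy=-7->C; (1,3):dx=+1,dy=+2->C; (1,4):dx=+3,dy=+5->C; (1,5):dx=-4,dy=-4->C
  (1,6):dx=-2,dy=-2->C; (1,7):dx=-6,dy=-9->C; (1,8):dx=+4,dy=-12->D; (1,9):dx=-7,dy=-10->C
  (1,10):dx=-8,dy=+3->D; (2,3):dx=+6,dy=+9->C; (2,4):dx=+8,dy=+12->C; (2,5):dx=+1,dy=+3->C
  (2,6):dx=+3,dy=+5->C; (2,7):dx=-1,dy=-2->C; (2,8):dx=+9,dy=-5->D; (2,9):dx=-2,dy=-3->C
  (2,10):dx=-3,dy=+10->D; (3,4):dx=+2,dy=+3->C; (3,5):dx=-5,dy=-6->C; (3,6):dx=-3,dy=-4->C
  (3,7):dx=-7,dy=-11->C; (3,8):dx=+3,dy=-14->D; (3,9):dx=-8,dy=-12->C; (3,10):dx=-9,dy=+1->D
  (4,5):dx=-7,dy=-9->C; (4,6):dx=-5,dy=-7->C; (4,7):dx=-9,dy=-14->C; (4,8):dx=+1,dy=-17->D
  (4,9):dx=-10,dy=-15->C; (4,10):dx=-11,dy=-2->C; (5,6):dx=+2,dy=+2->C; (5,7):dx=-2,dy=-5->C
  (5,8):dx=+8,dy=-8->D; (5,9):dx=-3,dy=-6->C; (5,10):dx=-4,dy=+7->D; (6,7):dx=-4,dy=-7->C
  (6,8):dx=+6,dy=-10->D; (6,9):dx=-5,dy=-8->C; (6,10):dx=-6,dy=+5->D; (7,8):dx=+10,dy=-3->D
  (7,9):dx=-1,dy=-1->C; (7,10):dx=-2,dy=+12->D; (8,9):dx=-11,dy=+2->D; (8,10):dx=-12,dy=+15->D
  (9,10):dx=-1,dy=+13->D
Step 2: C = 29, D = 16, total pairs = 45.
Step 3: tau = (C - D)/(n(n-1)/2) = (29 - 16)/45 = 0.288889.
Step 4: Exact two-sided p-value (enumerate n! = 3628800 permutations of y under H0): p = 0.291248.
Step 5: alpha = 0.1. fail to reject H0.

tau_b = 0.2889 (C=29, D=16), p = 0.291248, fail to reject H0.


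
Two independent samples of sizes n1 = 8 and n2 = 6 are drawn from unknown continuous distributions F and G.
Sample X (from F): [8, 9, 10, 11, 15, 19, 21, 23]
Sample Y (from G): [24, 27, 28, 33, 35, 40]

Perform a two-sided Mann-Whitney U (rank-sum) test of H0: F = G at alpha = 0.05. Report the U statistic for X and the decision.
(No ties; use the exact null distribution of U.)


Step 1: Combine and sort all 14 observations; assign midranks.
sorted (value, group): (8,X), (9,X), (10,X), (11,X), (15,X), (19,X), (21,X), (23,X), (24,Y), (27,Y), (28,Y), (33,Y), (35,Y), (40,Y)
ranks: 8->1, 9->2, 10->3, 11->4, 15->5, 19->6, 21->7, 23->8, 24->9, 27->10, 28->11, 33->12, 35->13, 40->14
Step 2: Rank sum for X: R1 = 1 + 2 + 3 + 4 + 5 + 6 + 7 + 8 = 36.
Step 3: U_X = R1 - n1(n1+1)/2 = 36 - 8*9/2 = 36 - 36 = 0.
       U_Y = n1*n2 - U_X = 48 - 0 = 48.
Step 4: No ties, so the exact null distribution of U (based on enumerating the C(14,8) = 3003 equally likely rank assignments) gives the two-sided p-value.
Step 5: p-value = 0.000666; compare to alpha = 0.05. reject H0.

U_X = 0, p = 0.000666, reject H0 at alpha = 0.05.


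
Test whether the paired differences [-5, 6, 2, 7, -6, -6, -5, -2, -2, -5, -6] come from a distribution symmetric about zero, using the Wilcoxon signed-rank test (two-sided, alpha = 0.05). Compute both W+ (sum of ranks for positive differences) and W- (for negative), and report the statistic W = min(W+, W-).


Step 1: Drop any zero differences (none here) and take |d_i|.
|d| = [5, 6, 2, 7, 6, 6, 5, 2, 2, 5, 6]
Step 2: Midrank |d_i| (ties get averaged ranks).
ranks: |5|->5, |6|->8.5, |2|->2, |7|->11, |6|->8.5, |6|->8.5, |5|->5, |2|->2, |2|->2, |5|->5, |6|->8.5
Step 3: Attach original signs; sum ranks with positive sign and with negative sign.
W+ = 8.5 + 2 + 11 = 21.5
W- = 5 + 8.5 + 8.5 + 5 + 2 + 2 + 5 + 8.5 = 44.5
(Check: W+ + W- = 66 should equal n(n+1)/2 = 66.)
Step 4: Test statistic W = min(W+, W-) = 21.5.
Step 5: Ties in |d|, so use the tie-corrected normal approximation.
        E[W] = n(n+1)/4 = 11*12/4 = 33.
        Tie groups: |d|=2 (t=3), |d|=5 (t=3), |d|=6 (t=4); sum(t^3 - t) = 108.
        Var[W] = n(n+1)(2n+1)/24 - sum(t^3-t)/48 = 3036/24 - 108/48 = 124.25.
        z = (W - E[W]) / sqrt(Var[W]) = (21.5 - 33) / 11.1467 = -1.0317.
        Two-sided p = 2*Phi(z) = 0.302217.
Step 6: alpha = 0.05. fail to reject H0.

W+ = 21.5, W- = 44.5, W = min = 21.5, p = 0.302217, fail to reject H0.


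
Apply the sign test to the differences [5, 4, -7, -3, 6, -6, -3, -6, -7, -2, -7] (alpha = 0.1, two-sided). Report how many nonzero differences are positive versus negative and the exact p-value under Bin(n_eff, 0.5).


Step 1: Discard zero differences. Original n = 11; n_eff = number of nonzero differences = 11.
Nonzero differences (with sign): +5, +4, -7, -3, +6, -6, -3, -6, -7, -2, -7
Step 2: Count signs: positive = 3, negative = 8.
Step 3: Under H0: P(positive) = 0.5, so the number of positives S ~ Bin(11, 0.5).
Step 4: Two-sided exact p-value = sum of Bin(11,0.5) probabilities at or below the observed probability = 0.226562.
Step 5: alpha = 0.1. fail to reject H0.

n_eff = 11, pos = 3, neg = 8, p = 0.226562, fail to reject H0.


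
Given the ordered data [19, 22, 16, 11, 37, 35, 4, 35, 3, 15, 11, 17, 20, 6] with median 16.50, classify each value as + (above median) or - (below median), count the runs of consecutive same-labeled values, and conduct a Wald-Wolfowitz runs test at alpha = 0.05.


Step 1: Compute median = 16.50; label A = above, B = below.
Labels in order: AABBAABABBBAAB  (n_A = 7, n_B = 7)
Step 2: Count runs R = 8.
Step 3: Under H0 (random ordering), E[R] = 2*n_A*n_B/(n_A+n_B) + 1 = 2*7*7/14 + 1 = 8.0000.
        Var[R] = 2*n_A*n_B*(2*n_A*n_B - n_A - n_B) / ((n_A+n_B)^2 * (n_A+n_B-1)) = 8232/2548 = 3.2308.
        SD[R] = 1.7974.
Step 4: R = E[R], so z = 0 with no continuity correction.
Step 5: Two-sided p-value via normal approximation = 2*(1 - Phi(|z|)) = 1.000000.
Step 6: alpha = 0.05. fail to reject H0.

R = 8, z = 0.0000, p = 1.000000, fail to reject H0.


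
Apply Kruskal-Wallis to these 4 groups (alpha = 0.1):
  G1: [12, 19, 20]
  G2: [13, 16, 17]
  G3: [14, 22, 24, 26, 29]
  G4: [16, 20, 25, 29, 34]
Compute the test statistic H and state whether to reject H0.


Step 1: Combine all N = 16 observations and assign midranks.
sorted (value, group, rank): (12,G1,1), (13,G2,2), (14,G3,3), (16,G2,4.5), (16,G4,4.5), (17,G2,6), (19,G1,7), (20,G1,8.5), (20,G4,8.5), (22,G3,10), (24,G3,11), (25,G4,12), (26,G3,13), (29,G3,14.5), (29,G4,14.5), (34,G4,16)
Step 2: Sum ranks within each group.
R_1 = 16.5 (n_1 = 3)
R_2 = 12.5 (n_2 = 3)
R_3 = 51.5 (n_3 = 5)
R_4 = 55.5 (n_4 = 5)
Step 3: H = 12/(N(N+1)) * sum(R_i^2/n_i) - 3(N+1)
     = 12/(16*17) * (16.5^2/3 + 12.5^2/3 + 51.5^2/5 + 55.5^2/5) - 3*17
     = 0.044118 * 1289.33 - 51
     = 5.882353.
Step 4: Ties present; correction factor C = 1 - 18/(16^3 - 16) = 0.995588. Corrected H = 5.882353 / 0.995588 = 5.908419.
Step 5: Under H0, H ~ chi^2(3); p-value = 0.116152.
Step 6: alpha = 0.1. fail to reject H0.

H = 5.9084, df = 3, p = 0.116152, fail to reject H0.


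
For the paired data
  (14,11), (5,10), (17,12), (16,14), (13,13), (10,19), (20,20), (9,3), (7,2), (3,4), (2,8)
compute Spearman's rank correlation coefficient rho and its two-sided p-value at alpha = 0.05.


Step 1: Rank x and y separately (midranks; no ties here).
rank(x): 14->8, 5->3, 17->10, 16->9, 13->7, 10->6, 20->11, 9->5, 7->4, 3->2, 2->1
rank(y): 11->6, 10->5, 12->7, 14->9, 13->8, 19->10, 20->11, 3->2, 2->1, 4->3, 8->4
Step 2: d_i = R_x(i) - R_y(i); compute d_i^2.
  (8-6)^2=4, (3-5)^2=4, (10-7)^2=9, (9-9)^2=0, (7-8)^2=1, (6-10)^2=16, (11-11)^2=0, (5-2)^2=9, (4-1)^2=9, (2-3)^2=1, (1-4)^2=9
sum(d^2) = 62.
Step 3: rho = 1 - 6*62 / (11*(11^2 - 1)) = 1 - 372/1320 = 0.718182.
Step 4: Under H0, t = rho * sqrt((n-2)/(1-rho^2)) = 3.0963 ~ t(9).
Step 5: Two-sided p-value from the t-distribution with 9 df = 0.012800.
Step 6: alpha = 0.05. reject H0.

rho = 0.7182, p = 0.012800, reject H0 at alpha = 0.05.
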